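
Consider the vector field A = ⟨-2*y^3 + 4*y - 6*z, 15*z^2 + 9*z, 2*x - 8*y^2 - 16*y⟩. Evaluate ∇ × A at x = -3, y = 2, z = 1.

(-87, -8, 20)

(∇×A)₁ = ∂A₃/∂y − ∂A₂/∂z = -16*y - 30*z - 25
(∇×A)₂ = ∂A₁/∂z − ∂A₃/∂x = -8
(∇×A)₃ = ∂A₂/∂x − ∂A₁/∂y = 6*y^2 - 4
∇×A = (-16*y - 30*z - 25, -8, 6*y^2 - 4)
At (-3, 2, 1): (-87, -8, 20).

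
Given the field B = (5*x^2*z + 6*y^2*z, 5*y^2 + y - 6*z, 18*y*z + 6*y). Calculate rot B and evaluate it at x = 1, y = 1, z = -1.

(∇×B)₁ = ∂B₃/∂y − ∂B₂/∂z = 18*z + 12
(∇×B)₂ = ∂B₁/∂z − ∂B₃/∂x = 5*x^2 + 6*y^2
(∇×B)₃ = ∂B₂/∂x − ∂B₁/∂y = -12*y*z
∇×B = (18*z + 12, 5*x^2 + 6*y^2, -12*y*z)
At (1, 1, -1): (-6, 11, 12).

(-6, 11, 12)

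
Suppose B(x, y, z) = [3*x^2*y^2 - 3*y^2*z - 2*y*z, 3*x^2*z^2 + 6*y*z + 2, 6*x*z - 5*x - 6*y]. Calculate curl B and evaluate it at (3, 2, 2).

(∇×B)₁ = ∂B₃/∂y − ∂B₂/∂z = -6*x^2*z - 6*y - 6
(∇×B)₂ = ∂B₁/∂z − ∂B₃/∂x = -3*y^2 - 2*y - 6*z + 5
(∇×B)₃ = ∂B₂/∂x − ∂B₁/∂y = -6*x^2*y + 6*x*z^2 + 6*y*z + 2*z
∇×B = (-6*x^2*z - 6*y - 6, -3*y^2 - 2*y - 6*z + 5, -6*x^2*y + 6*x*z^2 + 6*y*z + 2*z)
At (3, 2, 2): (-126, -23, -8).

(-126, -23, -8)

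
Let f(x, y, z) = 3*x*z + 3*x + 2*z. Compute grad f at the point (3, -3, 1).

(6, 0, 11)

∂f/∂x = 3*z + 3
∂f/∂y = 0
∂f/∂z = 3*x + 2
∇f = (3*z + 3, 0, 3*x + 2)
At (3, -3, 1): (6, 0, 11).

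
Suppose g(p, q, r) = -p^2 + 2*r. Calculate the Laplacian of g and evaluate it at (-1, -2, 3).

∂²g/∂p² = -2
∂²g/∂q² = 0
∂²g/∂r² = 0
∇²g = -2
At (-1, -2, 3): -2.

-2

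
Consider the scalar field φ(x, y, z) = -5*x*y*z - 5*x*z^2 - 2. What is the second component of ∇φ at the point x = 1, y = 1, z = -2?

10

(∇φ)_2 = ∂φ/∂y = -5*x*z
At (1, 1, -2): 10.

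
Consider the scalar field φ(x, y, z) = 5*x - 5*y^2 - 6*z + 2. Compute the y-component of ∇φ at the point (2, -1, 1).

(∇φ)_2 = ∂φ/∂y = -10*y
At (2, -1, 1): 10.

10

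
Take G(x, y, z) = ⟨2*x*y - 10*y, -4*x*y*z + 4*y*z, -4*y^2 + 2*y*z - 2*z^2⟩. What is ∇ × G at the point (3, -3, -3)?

(-6, 0, -32)

(∇×G)₁ = ∂G₃/∂y − ∂G₂/∂z = 4*x*y - 12*y + 2*z
(∇×G)₂ = ∂G₁/∂z − ∂G₃/∂x = 0
(∇×G)₃ = ∂G₂/∂x − ∂G₁/∂y = -2*x - 4*y*z + 10
∇×G = (4*x*y - 12*y + 2*z, 0, -2*x - 4*y*z + 10)
At (3, -3, -3): (-6, 0, -32).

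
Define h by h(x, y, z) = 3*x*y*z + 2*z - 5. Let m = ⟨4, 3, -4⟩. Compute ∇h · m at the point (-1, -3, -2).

∂h/∂x = 3*y*z
∂h/∂y = 3*x*z
∂h/∂z = 3*x*y + 2
∇h at (-1, -3, -2) = (18, 6, 11)
∇h · m = (18)(4) + (6)(3) + (11)(-4) = 46

46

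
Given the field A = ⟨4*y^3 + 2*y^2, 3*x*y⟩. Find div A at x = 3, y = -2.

∂A₁/∂x = 0
∂A₂/∂y = 3*x
∇·A = 3*x
At (3, -2): 9.

9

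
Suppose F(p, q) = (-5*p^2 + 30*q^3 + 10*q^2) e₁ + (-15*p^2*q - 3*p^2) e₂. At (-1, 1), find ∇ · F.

-5

∂F₁/∂p = -10*p
∂F₂/∂q = -15*p^2
∇·F = -15*p^2 - 10*p
At (-1, 1): -5.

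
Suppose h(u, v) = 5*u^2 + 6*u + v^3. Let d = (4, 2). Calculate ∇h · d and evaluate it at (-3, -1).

-90

∂h/∂u = 10*u + 6
∂h/∂v = 3*v^2
∇h at (-3, -1) = (-24, 3)
∇h · d = (-24)(4) + (3)(2) = -90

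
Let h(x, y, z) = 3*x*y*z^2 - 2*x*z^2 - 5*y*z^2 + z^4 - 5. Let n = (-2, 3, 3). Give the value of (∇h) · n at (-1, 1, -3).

-450

∂h/∂x = 3*y*z^2 - 2*z^2
∂h/∂y = 3*x*z^2 - 5*z^2
∂h/∂z = 6*x*y*z - 4*x*z - 10*y*z + 4*z^3
∇h at (-1, 1, -3) = (9, -72, -72)
∇h · n = (9)(-2) + (-72)(3) + (-72)(3) = -450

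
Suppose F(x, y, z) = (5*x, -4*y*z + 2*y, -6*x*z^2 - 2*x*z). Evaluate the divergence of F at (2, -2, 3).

∂F₁/∂x = 5
∂F₂/∂y = -4*z + 2
∂F₃/∂z = -12*x*z - 2*x
∇·F = -12*x*z - 2*x - 4*z + 7
At (2, -2, 3): -81.

-81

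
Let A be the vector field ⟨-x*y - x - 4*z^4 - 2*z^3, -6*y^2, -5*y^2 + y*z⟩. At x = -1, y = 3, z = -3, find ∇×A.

(∇×A)₁ = ∂A₃/∂y − ∂A₂/∂z = -10*y + z
(∇×A)₂ = ∂A₁/∂z − ∂A₃/∂x = -16*z^3 - 6*z^2
(∇×A)₃ = ∂A₂/∂x − ∂A₁/∂y = x
∇×A = (-10*y + z, -16*z^3 - 6*z^2, x)
At (-1, 3, -3): (-33, 378, -1).

(-33, 378, -1)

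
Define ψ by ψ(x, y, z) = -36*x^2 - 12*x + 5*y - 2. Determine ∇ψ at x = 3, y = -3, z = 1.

∂ψ/∂x = -72*x - 12
∂ψ/∂y = 5
∂ψ/∂z = 0
∇ψ = (-72*x - 12, 5, 0)
At (3, -3, 1): (-228, 5, 0).

(-228, 5, 0)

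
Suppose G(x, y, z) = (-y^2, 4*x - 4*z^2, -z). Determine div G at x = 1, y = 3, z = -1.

∂G₁/∂x = 0
∂G₂/∂y = 0
∂G₃/∂z = -1
∇·G = -1
At (1, 3, -1): -1.

-1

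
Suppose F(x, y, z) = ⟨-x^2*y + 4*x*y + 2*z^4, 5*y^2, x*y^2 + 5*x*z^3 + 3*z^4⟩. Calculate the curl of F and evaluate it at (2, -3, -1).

(-12, -12, -4)

(∇×F)₁ = ∂F₃/∂y − ∂F₂/∂z = 2*x*y
(∇×F)₂ = ∂F₁/∂z − ∂F₃/∂x = -y^2 + 3*z^3
(∇×F)₃ = ∂F₂/∂x − ∂F₁/∂y = x^2 - 4*x
∇×F = (2*x*y, -y^2 + 3*z^3, x^2 - 4*x)
At (2, -3, -1): (-12, -12, -4).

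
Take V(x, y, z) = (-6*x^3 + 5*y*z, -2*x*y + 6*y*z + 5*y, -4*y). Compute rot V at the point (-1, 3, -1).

(-22, 15, -1)

(∇×V)₁ = ∂V₃/∂y − ∂V₂/∂z = -6*y - 4
(∇×V)₂ = ∂V₁/∂z − ∂V₃/∂x = 5*y
(∇×V)₃ = ∂V₂/∂x − ∂V₁/∂y = -2*y - 5*z
∇×V = (-6*y - 4, 5*y, -2*y - 5*z)
At (-1, 3, -1): (-22, 15, -1).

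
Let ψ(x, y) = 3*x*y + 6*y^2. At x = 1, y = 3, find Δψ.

∂²ψ/∂x² = 0
∂²ψ/∂y² = 12
∇²ψ = 12
At (1, 3): 12.

12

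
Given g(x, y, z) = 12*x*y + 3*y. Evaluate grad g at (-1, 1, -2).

(12, -9, 0)

∂g/∂x = 12*y
∂g/∂y = 12*x + 3
∂g/∂z = 0
∇g = (12*y, 12*x + 3, 0)
At (-1, 1, -2): (12, -9, 0).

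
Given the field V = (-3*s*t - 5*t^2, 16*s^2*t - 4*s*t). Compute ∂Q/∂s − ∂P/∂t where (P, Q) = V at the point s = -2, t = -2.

∂V₂/∂s = 32*s*t - 4*t
∂V₁/∂t = -3*s - 10*t
Scalar curl = 32*s*t + 3*s + 6*t
At (-2, -2): 110.

110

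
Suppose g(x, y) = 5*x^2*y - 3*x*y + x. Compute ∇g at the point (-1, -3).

∂g/∂x = 10*x*y - 3*y + 1
∂g/∂y = 5*x^2 - 3*x
∇g = (10*x*y - 3*y + 1, 5*x^2 - 3*x)
At (-1, -3): (40, 8).

(40, 8)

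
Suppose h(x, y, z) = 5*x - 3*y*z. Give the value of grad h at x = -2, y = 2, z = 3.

(5, -9, -6)

∂h/∂x = 5
∂h/∂y = -3*z
∂h/∂z = -3*y
∇h = (5, -3*z, -3*y)
At (-2, 2, 3): (5, -9, -6).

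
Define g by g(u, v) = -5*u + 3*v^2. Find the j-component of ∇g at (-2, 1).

(∇g)_2 = ∂g/∂v = 6*v
At (-2, 1): 6.

6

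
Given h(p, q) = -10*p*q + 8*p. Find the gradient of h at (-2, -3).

∂h/∂p = -10*q + 8
∂h/∂q = -10*p
∇h = (-10*q + 8, -10*p)
At (-2, -3): (38, 20).

(38, 20)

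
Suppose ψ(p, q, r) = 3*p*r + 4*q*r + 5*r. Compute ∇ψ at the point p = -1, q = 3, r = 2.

∂ψ/∂p = 3*r
∂ψ/∂q = 4*r
∂ψ/∂r = 3*p + 4*q + 5
∇ψ = (3*r, 4*r, 3*p + 4*q + 5)
At (-1, 3, 2): (6, 8, 14).

(6, 8, 14)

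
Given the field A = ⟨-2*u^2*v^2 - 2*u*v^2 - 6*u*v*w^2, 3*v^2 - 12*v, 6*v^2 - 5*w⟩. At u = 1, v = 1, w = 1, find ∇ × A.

(12, -12, 14)

(∇×A)₁ = ∂A₃/∂v − ∂A₂/∂w = 12*v
(∇×A)₂ = ∂A₁/∂w − ∂A₃/∂u = -12*u*v*w
(∇×A)₃ = ∂A₂/∂u − ∂A₁/∂v = 4*u^2*v + 4*u*v + 6*u*w^2
∇×A = (12*v, -12*u*v*w, 4*u^2*v + 4*u*v + 6*u*w^2)
At (1, 1, 1): (12, -12, 14).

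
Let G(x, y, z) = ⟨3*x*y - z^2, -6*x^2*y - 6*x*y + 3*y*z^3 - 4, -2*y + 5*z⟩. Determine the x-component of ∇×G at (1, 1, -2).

-38

(∇×G)_1 = ∂G₃/∂y − ∂G₂/∂z
= -2 − (9*y*z^2)
= -9*y*z^2 - 2
At (1, 1, -2): -38.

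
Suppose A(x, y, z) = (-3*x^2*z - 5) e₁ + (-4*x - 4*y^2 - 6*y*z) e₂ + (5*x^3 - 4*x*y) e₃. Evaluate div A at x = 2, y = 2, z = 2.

∂A₁/∂x = -6*x*z
∂A₂/∂y = -8*y - 6*z
∂A₃/∂z = 0
∇·A = -6*x*z - 8*y - 6*z
At (2, 2, 2): -52.

-52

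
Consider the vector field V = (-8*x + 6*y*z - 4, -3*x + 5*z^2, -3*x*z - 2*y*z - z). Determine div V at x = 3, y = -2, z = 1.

∂V₁/∂x = -8
∂V₂/∂y = 0
∂V₃/∂z = -3*x - 2*y - 1
∇·V = -3*x - 2*y - 9
At (3, -2, 1): -14.

-14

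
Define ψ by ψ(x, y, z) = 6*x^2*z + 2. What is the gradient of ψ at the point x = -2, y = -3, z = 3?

∂ψ/∂x = 12*x*z
∂ψ/∂y = 0
∂ψ/∂z = 6*x^2
∇ψ = (12*x*z, 0, 6*x^2)
At (-2, -3, 3): (-72, 0, 24).

(-72, 0, 24)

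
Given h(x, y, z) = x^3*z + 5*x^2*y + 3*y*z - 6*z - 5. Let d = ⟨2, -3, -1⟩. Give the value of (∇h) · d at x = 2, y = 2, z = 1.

27

∂h/∂x = 3*x^2*z + 10*x*y
∂h/∂y = 5*x^2 + 3*z
∂h/∂z = x^3 + 3*y - 6
∇h at (2, 2, 1) = (52, 23, 8)
∇h · d = (52)(2) + (23)(-3) + (8)(-1) = 27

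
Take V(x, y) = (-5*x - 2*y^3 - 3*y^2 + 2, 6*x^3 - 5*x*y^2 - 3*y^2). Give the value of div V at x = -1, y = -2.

-13

∂V₁/∂x = -5
∂V₂/∂y = -10*x*y - 6*y
∇·V = -10*x*y - 6*y - 5
At (-1, -2): -13.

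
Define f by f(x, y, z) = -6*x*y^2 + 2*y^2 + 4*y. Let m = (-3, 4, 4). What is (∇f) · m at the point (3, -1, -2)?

162

∂f/∂x = -6*y^2
∂f/∂y = -12*x*y + 4*y + 4
∂f/∂z = 0
∇f at (3, -1, -2) = (-6, 36, 0)
∇f · m = (-6)(-3) + (36)(4) + (0)(4) = 162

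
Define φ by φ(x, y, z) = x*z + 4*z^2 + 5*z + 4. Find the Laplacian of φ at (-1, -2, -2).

8

∂²φ/∂x² = 0
∂²φ/∂y² = 0
∂²φ/∂z² = 8
∇²φ = 8
At (-1, -2, -2): 8.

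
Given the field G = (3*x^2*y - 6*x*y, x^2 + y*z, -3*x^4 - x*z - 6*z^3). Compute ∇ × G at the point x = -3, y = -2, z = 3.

(∇×G)₁ = ∂G₃/∂y − ∂G₂/∂z = -y
(∇×G)₂ = ∂G₁/∂z − ∂G₃/∂x = 12*x^3 + z
(∇×G)₃ = ∂G₂/∂x − ∂G₁/∂y = -3*x^2 + 8*x
∇×G = (-y, 12*x^3 + z, -3*x^2 + 8*x)
At (-3, -2, 3): (2, -321, -51).

(2, -321, -51)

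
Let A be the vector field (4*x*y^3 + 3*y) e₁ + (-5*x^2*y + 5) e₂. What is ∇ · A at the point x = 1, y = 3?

103

∂A₁/∂x = 4*y^3
∂A₂/∂y = -5*x^2
∇·A = -5*x^2 + 4*y^3
At (1, 3): 103.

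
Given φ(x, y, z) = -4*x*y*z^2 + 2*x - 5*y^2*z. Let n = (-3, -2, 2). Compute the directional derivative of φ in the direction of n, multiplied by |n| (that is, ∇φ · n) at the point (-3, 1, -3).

∂φ/∂x = -4*y*z^2 + 2
∂φ/∂y = -4*x*z^2 - 10*y*z
∂φ/∂z = -8*x*y*z - 5*y^2
∇φ at (-3, 1, -3) = (-34, 138, -77)
∇φ · n = (-34)(-3) + (138)(-2) + (-77)(2) = -328

-328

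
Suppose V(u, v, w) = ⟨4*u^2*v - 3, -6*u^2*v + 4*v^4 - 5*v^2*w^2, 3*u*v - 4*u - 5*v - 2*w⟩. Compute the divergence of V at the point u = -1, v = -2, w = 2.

-40

∂V₁/∂u = 8*u*v
∂V₂/∂v = -6*u^2 + 16*v^3 - 10*v*w^2
∂V₃/∂w = -2
∇·V = -6*u^2 + 8*u*v + 16*v^3 - 10*v*w^2 - 2
At (-1, -2, 2): -40.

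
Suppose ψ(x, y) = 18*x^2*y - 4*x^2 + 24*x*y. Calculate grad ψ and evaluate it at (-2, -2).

(112, 24)

∂ψ/∂x = 36*x*y - 8*x + 24*y
∂ψ/∂y = 18*x^2 + 24*x
∇ψ = (36*x*y - 8*x + 24*y, 18*x^2 + 24*x)
At (-2, -2): (112, 24).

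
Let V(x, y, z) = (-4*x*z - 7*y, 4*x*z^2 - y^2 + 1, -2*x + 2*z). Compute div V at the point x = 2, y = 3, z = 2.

∂V₁/∂x = -4*z
∂V₂/∂y = -2*y
∂V₃/∂z = 2
∇·V = -2*y - 4*z + 2
At (2, 3, 2): -12.

-12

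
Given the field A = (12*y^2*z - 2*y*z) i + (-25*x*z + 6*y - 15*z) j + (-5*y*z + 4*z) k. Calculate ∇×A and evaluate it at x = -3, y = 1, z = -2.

(-50, 10, 94)

(∇×A)₁ = ∂A₃/∂y − ∂A₂/∂z = 25*x - 5*z + 15
(∇×A)₂ = ∂A₁/∂z − ∂A₃/∂x = 12*y^2 - 2*y
(∇×A)₃ = ∂A₂/∂x − ∂A₁/∂y = -24*y*z - 23*z
∇×A = (25*x - 5*z + 15, 12*y^2 - 2*y, -24*y*z - 23*z)
At (-3, 1, -2): (-50, 10, 94).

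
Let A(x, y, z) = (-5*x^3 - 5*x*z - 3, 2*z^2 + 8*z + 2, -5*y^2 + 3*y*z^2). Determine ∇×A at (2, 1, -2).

(2, -10, 0)

(∇×A)₁ = ∂A₃/∂y − ∂A₂/∂z = -10*y + 3*z^2 - 4*z - 8
(∇×A)₂ = ∂A₁/∂z − ∂A₃/∂x = -5*x
(∇×A)₃ = ∂A₂/∂x − ∂A₁/∂y = 0
∇×A = (-10*y + 3*z^2 - 4*z - 8, -5*x, 0)
At (2, 1, -2): (2, -10, 0).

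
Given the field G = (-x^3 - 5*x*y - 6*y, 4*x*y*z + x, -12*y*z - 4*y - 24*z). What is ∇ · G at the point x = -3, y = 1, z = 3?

∂G₁/∂x = -3*x^2 - 5*y
∂G₂/∂y = 4*x*z
∂G₃/∂z = -12*y - 24
∇·G = -3*x^2 + 4*x*z - 17*y - 24
At (-3, 1, 3): -104.

-104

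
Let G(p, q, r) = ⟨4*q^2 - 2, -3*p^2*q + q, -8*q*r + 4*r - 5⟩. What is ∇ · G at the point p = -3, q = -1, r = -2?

∂G₁/∂p = 0
∂G₂/∂q = -3*p^2 + 1
∂G₃/∂r = -8*q + 4
∇·G = -3*p^2 - 8*q + 5
At (-3, -1, -2): -14.

-14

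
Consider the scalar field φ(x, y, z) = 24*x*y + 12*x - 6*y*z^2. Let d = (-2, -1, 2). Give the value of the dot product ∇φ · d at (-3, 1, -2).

∂φ/∂x = 24*y + 12
∂φ/∂y = 24*x - 6*z^2
∂φ/∂z = -12*y*z
∇φ at (-3, 1, -2) = (36, -96, 24)
∇φ · d = (36)(-2) + (-96)(-1) + (24)(2) = 72

72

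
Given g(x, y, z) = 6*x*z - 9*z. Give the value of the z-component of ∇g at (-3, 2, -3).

-27

(∇g)_3 = ∂g/∂z = 6*x - 9
At (-3, 2, -3): -27.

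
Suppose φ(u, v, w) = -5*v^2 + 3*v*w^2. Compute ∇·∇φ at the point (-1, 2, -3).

2

∂²φ/∂u² = 0
∂²φ/∂v² = -10
∂²φ/∂w² = 6*v
∇²φ = 6*v - 10
At (-1, 2, -3): 2.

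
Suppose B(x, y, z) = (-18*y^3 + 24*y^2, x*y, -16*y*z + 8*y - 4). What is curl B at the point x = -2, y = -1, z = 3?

(-40, 0, 101)

(∇×B)₁ = ∂B₃/∂y − ∂B₂/∂z = -16*z + 8
(∇×B)₂ = ∂B₁/∂z − ∂B₃/∂x = 0
(∇×B)₃ = ∂B₂/∂x − ∂B₁/∂y = 54*y^2 - 47*y
∇×B = (-16*z + 8, 0, 54*y^2 - 47*y)
At (-2, -1, 3): (-40, 0, 101).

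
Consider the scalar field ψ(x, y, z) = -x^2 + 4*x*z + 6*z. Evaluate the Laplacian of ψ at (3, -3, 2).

-2

∂²ψ/∂x² = -2
∂²ψ/∂y² = 0
∂²ψ/∂z² = 0
∇²ψ = -2
At (3, -3, 2): -2.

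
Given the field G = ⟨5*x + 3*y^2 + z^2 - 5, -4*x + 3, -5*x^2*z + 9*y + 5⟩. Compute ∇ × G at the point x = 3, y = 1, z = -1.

(9, -32, -10)

(∇×G)₁ = ∂G₃/∂y − ∂G₂/∂z = 9
(∇×G)₂ = ∂G₁/∂z − ∂G₃/∂x = 10*x*z + 2*z
(∇×G)₃ = ∂G₂/∂x − ∂G₁/∂y = -6*y - 4
∇×G = (9, 10*x*z + 2*z, -6*y - 4)
At (3, 1, -1): (9, -32, -10).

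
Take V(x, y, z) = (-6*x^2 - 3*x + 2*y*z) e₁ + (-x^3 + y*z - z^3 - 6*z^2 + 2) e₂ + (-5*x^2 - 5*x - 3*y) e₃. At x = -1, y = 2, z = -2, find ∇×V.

(∇×V)₁ = ∂V₃/∂y − ∂V₂/∂z = -y + 3*z^2 + 12*z - 3
(∇×V)₂ = ∂V₁/∂z − ∂V₃/∂x = 10*x + 2*y + 5
(∇×V)₃ = ∂V₂/∂x − ∂V₁/∂y = -3*x^2 - 2*z
∇×V = (-y + 3*z^2 + 12*z - 3, 10*x + 2*y + 5, -3*x^2 - 2*z)
At (-1, 2, -2): (-17, -1, 1).

(-17, -1, 1)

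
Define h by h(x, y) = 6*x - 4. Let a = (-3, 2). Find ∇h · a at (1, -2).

-18

∂h/∂x = 6
∂h/∂y = 0
∇h at (1, -2) = (6, 0)
∇h · a = (6)(-3) + (0)(2) = -18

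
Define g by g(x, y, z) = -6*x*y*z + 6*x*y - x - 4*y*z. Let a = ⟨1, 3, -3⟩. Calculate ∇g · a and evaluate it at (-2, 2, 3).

-37

∂g/∂x = -6*y*z + 6*y - 1
∂g/∂y = -6*x*z + 6*x - 4*z
∂g/∂z = -6*x*y - 4*y
∇g at (-2, 2, 3) = (-25, 12, 16)
∇g · a = (-25)(1) + (12)(3) + (16)(-3) = -37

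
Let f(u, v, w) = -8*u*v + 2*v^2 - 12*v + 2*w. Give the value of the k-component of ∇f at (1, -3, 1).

2

(∇f)_3 = ∂f/∂w = 2
At (1, -3, 1): 2.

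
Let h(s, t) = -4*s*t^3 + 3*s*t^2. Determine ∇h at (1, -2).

∂h/∂s = -4*t^3 + 3*t^2
∂h/∂t = -12*s*t^2 + 6*s*t
∇h = (-4*t^3 + 3*t^2, -12*s*t^2 + 6*s*t)
At (1, -2): (44, -60).

(44, -60)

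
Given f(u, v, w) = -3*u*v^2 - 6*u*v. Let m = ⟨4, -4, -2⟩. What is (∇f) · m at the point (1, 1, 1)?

12

∂f/∂u = -3*v^2 - 6*v
∂f/∂v = -6*u*v - 6*u
∂f/∂w = 0
∇f at (1, 1, 1) = (-9, -12, 0)
∇f · m = (-9)(4) + (-12)(-4) + (0)(-2) = 12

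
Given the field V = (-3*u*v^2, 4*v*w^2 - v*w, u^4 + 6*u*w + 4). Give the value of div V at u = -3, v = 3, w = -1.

-40

∂V₁/∂u = -3*v^2
∂V₂/∂v = 4*w^2 - w
∂V₃/∂w = 6*u
∇·V = 6*u - 3*v^2 + 4*w^2 - w
At (-3, 3, -1): -40.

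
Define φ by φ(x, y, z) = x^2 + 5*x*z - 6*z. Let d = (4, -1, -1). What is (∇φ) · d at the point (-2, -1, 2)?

40

∂φ/∂x = 2*x + 5*z
∂φ/∂y = 0
∂φ/∂z = 5*x - 6
∇φ at (-2, -1, 2) = (6, 0, -16)
∇φ · d = (6)(4) + (0)(-1) + (-16)(-1) = 40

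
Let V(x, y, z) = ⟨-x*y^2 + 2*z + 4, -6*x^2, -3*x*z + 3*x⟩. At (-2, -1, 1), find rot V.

(∇×V)₁ = ∂V₃/∂y − ∂V₂/∂z = 0
(∇×V)₂ = ∂V₁/∂z − ∂V₃/∂x = 3*z - 1
(∇×V)₃ = ∂V₂/∂x − ∂V₁/∂y = 2*x*y - 12*x
∇×V = (0, 3*z - 1, 2*x*y - 12*x)
At (-2, -1, 1): (0, 2, 28).

(0, 2, 28)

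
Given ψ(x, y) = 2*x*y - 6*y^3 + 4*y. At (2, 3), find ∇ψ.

∂ψ/∂x = 2*y
∂ψ/∂y = 2*x - 18*y^2 + 4
∇ψ = (2*y, 2*x - 18*y^2 + 4)
At (2, 3): (6, -154).

(6, -154)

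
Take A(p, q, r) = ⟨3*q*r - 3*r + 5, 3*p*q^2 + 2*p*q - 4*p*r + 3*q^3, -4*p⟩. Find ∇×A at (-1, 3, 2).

(∇×A)₁ = ∂A₃/∂q − ∂A₂/∂r = 4*p
(∇×A)₂ = ∂A₁/∂r − ∂A₃/∂p = 3*q + 1
(∇×A)₃ = ∂A₂/∂p − ∂A₁/∂q = 3*q^2 + 2*q - 7*r
∇×A = (4*p, 3*q + 1, 3*q^2 + 2*q - 7*r)
At (-1, 3, 2): (-4, 10, 19).

(-4, 10, 19)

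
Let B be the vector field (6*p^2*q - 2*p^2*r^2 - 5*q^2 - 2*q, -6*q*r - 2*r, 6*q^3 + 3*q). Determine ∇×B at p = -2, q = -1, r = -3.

(17, 48, -32)

(∇×B)₁ = ∂B₃/∂q − ∂B₂/∂r = 18*q^2 + 6*q + 5
(∇×B)₂ = ∂B₁/∂r − ∂B₃/∂p = -4*p^2*r
(∇×B)₃ = ∂B₂/∂p − ∂B₁/∂q = -6*p^2 + 10*q + 2
∇×B = (18*q^2 + 6*q + 5, -4*p^2*r, -6*p^2 + 10*q + 2)
At (-2, -1, -3): (17, 48, -32).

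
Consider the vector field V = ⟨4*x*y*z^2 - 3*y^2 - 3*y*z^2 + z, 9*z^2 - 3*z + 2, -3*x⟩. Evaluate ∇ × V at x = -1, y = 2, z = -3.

(∇×V)₁ = ∂V₃/∂y − ∂V₂/∂z = -18*z + 3
(∇×V)₂ = ∂V₁/∂z − ∂V₃/∂x = 8*x*y*z - 6*y*z + 4
(∇×V)₃ = ∂V₂/∂x − ∂V₁/∂y = -4*x*z^2 + 6*y + 3*z^2
∇×V = (-18*z + 3, 8*x*y*z - 6*y*z + 4, -4*x*z^2 + 6*y + 3*z^2)
At (-1, 2, -3): (57, 88, 75).

(57, 88, 75)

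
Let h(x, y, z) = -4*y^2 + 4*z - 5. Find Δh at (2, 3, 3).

-8

∂²h/∂x² = 0
∂²h/∂y² = -8
∂²h/∂z² = 0
∇²h = -8
At (2, 3, 3): -8.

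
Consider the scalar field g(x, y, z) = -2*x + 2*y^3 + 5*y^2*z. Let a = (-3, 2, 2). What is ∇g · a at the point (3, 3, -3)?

24

∂g/∂x = -2
∂g/∂y = 6*y^2 + 10*y*z
∂g/∂z = 5*y^2
∇g at (3, 3, -3) = (-2, -36, 45)
∇g · a = (-2)(-3) + (-36)(2) + (45)(2) = 24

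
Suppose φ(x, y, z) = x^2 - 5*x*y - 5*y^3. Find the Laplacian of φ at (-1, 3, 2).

-88

∂²φ/∂x² = 2
∂²φ/∂y² = -30*y
∂²φ/∂z² = 0
∇²φ = -30*y + 2
At (-1, 3, 2): -88.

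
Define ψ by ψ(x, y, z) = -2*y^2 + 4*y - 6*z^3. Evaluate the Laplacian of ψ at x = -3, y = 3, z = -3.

∂²ψ/∂x² = 0
∂²ψ/∂y² = -4
∂²ψ/∂z² = -36*z
∇²ψ = -36*z - 4
At (-3, 3, -3): 104.

104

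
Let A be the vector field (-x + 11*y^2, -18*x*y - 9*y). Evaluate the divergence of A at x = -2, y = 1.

26

∂A₁/∂x = -1
∂A₂/∂y = -18*x - 9
∇·A = -18*x - 10
At (-2, 1): 26.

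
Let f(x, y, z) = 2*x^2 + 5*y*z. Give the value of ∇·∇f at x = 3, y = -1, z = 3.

4

∂²f/∂x² = 4
∂²f/∂y² = 0
∂²f/∂z² = 0
∇²f = 4
At (3, -1, 3): 4.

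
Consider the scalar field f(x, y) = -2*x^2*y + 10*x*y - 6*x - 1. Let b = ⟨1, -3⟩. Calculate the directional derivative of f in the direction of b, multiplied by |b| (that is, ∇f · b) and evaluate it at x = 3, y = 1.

-44

∂f/∂x = -4*x*y + 10*y - 6
∂f/∂y = -2*x^2 + 10*x
∇f at (3, 1) = (-8, 12)
∇f · b = (-8)(1) + (12)(-3) = -44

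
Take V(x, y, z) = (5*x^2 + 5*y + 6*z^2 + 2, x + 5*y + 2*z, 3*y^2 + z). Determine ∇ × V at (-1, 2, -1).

(10, -12, -4)

(∇×V)₁ = ∂V₃/∂y − ∂V₂/∂z = 6*y - 2
(∇×V)₂ = ∂V₁/∂z − ∂V₃/∂x = 12*z
(∇×V)₃ = ∂V₂/∂x − ∂V₁/∂y = -4
∇×V = (6*y - 2, 12*z, -4)
At (-1, 2, -1): (10, -12, -4).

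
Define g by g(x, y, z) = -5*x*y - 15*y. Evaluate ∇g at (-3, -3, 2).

∂g/∂x = -5*y
∂g/∂y = -5*x - 15
∂g/∂z = 0
∇g = (-5*y, -5*x - 15, 0)
At (-3, -3, 2): (15, 0, 0).

(15, 0, 0)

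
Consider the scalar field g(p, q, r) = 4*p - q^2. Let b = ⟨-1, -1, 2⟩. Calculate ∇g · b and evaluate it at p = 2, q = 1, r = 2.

-2

∂g/∂p = 4
∂g/∂q = -2*q
∂g/∂r = 0
∇g at (2, 1, 2) = (4, -2, 0)
∇g · b = (4)(-1) + (-2)(-1) + (0)(2) = -2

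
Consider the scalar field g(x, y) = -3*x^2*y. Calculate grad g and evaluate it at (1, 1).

(-6, -3)

∂g/∂x = -6*x*y
∂g/∂y = -3*x^2
∇g = (-6*x*y, -3*x^2)
At (1, 1): (-6, -3).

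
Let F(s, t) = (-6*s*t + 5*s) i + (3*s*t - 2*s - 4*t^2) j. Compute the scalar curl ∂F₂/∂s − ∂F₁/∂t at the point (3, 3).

∂F₂/∂s = 3*t - 2
∂F₁/∂t = -6*s
Scalar curl = 6*s + 3*t - 2
At (3, 3): 25.

25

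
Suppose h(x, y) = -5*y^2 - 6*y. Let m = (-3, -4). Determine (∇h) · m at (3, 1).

64

∂h/∂x = 0
∂h/∂y = -10*y - 6
∇h at (3, 1) = (0, -16)
∇h · m = (0)(-3) + (-16)(-4) = 64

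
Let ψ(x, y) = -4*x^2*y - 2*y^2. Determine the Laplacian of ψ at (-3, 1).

∂²ψ/∂x² = -8*y
∂²ψ/∂y² = -4
∇²ψ = -8*y - 4
At (-3, 1): -12.

-12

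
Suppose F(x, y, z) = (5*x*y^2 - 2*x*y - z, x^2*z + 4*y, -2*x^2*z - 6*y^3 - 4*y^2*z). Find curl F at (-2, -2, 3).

(-28, -25, -56)

(∇×F)₁ = ∂F₃/∂y − ∂F₂/∂z = -x^2 - 18*y^2 - 8*y*z
(∇×F)₂ = ∂F₁/∂z − ∂F₃/∂x = 4*x*z - 1
(∇×F)₃ = ∂F₂/∂x − ∂F₁/∂y = -10*x*y + 2*x*z + 2*x
∇×F = (-x^2 - 18*y^2 - 8*y*z, 4*x*z - 1, -10*x*y + 2*x*z + 2*x)
At (-2, -2, 3): (-28, -25, -56).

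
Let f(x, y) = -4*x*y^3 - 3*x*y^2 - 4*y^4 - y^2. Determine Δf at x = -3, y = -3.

-632

∂²f/∂x² = 0
∂²f/∂y² = -2*(12*x*y + 3*x + 24*y^2 + 1)
∇²f = -24*x*y - 6*x - 48*y^2 - 2
At (-3, -3): -632.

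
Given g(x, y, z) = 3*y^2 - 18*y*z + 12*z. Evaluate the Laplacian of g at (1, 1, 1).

6

∂²g/∂x² = 0
∂²g/∂y² = 6
∂²g/∂z² = 0
∇²g = 6
At (1, 1, 1): 6.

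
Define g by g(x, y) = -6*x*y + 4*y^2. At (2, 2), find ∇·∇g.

∂²g/∂x² = 0
∂²g/∂y² = 8
∇²g = 8
At (2, 2): 8.

8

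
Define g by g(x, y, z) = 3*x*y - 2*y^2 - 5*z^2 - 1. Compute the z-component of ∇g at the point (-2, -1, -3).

(∇g)_3 = ∂g/∂z = -10*z
At (-2, -1, -3): 30.

30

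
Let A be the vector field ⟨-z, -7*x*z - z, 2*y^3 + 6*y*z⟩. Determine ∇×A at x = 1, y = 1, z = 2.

(26, -1, -14)

(∇×A)₁ = ∂A₃/∂y − ∂A₂/∂z = 7*x + 6*y^2 + 6*z + 1
(∇×A)₂ = ∂A₁/∂z − ∂A₃/∂x = -1
(∇×A)₃ = ∂A₂/∂x − ∂A₁/∂y = -7*z
∇×A = (7*x + 6*y^2 + 6*z + 1, -1, -7*z)
At (1, 1, 2): (26, -1, -14).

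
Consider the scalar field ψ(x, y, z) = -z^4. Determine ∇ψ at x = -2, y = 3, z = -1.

∂ψ/∂x = 0
∂ψ/∂y = 0
∂ψ/∂z = -4*z^3
∇ψ = (0, 0, -4*z^3)
At (-2, 3, -1): (0, 0, 4).

(0, 0, 4)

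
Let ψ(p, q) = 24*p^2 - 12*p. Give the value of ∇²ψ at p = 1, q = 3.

48

∂²ψ/∂p² = 48
∂²ψ/∂q² = 0
∇²ψ = 48
At (1, 3): 48.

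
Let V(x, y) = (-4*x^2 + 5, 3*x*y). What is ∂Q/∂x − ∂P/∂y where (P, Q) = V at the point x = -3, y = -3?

∂V₂/∂x = 3*y
∂V₁/∂y = 0
Scalar curl = 3*y
At (-3, -3): -9.

-9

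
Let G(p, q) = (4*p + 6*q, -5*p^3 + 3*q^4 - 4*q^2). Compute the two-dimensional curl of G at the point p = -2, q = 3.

-66

∂G₂/∂p = -15*p^2
∂G₁/∂q = 6
Scalar curl = -15*p^2 - 6
At (-2, 3): -66.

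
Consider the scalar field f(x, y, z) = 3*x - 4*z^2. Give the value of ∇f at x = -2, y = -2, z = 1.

∂f/∂x = 3
∂f/∂y = 0
∂f/∂z = -8*z
∇f = (3, 0, -8*z)
At (-2, -2, 1): (3, 0, -8).

(3, 0, -8)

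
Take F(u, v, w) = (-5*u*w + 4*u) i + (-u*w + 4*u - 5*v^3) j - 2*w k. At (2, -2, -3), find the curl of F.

(2, -10, 7)

(∇×F)₁ = ∂F₃/∂v − ∂F₂/∂w = u
(∇×F)₂ = ∂F₁/∂w − ∂F₃/∂u = -5*u
(∇×F)₃ = ∂F₂/∂u − ∂F₁/∂v = -w + 4
∇×F = (u, -5*u, -w + 4)
At (2, -2, -3): (2, -10, 7).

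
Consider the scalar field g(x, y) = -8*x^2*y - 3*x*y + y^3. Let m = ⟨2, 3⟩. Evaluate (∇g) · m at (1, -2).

∂g/∂x = -16*x*y - 3*y
∂g/∂y = -8*x^2 - 3*x + 3*y^2
∇g at (1, -2) = (38, 1)
∇g · m = (38)(2) + (1)(3) = 79

79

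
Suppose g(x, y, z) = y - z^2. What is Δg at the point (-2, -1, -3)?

∂²g/∂x² = 0
∂²g/∂y² = 0
∂²g/∂z² = -2
∇²g = -2
At (-2, -1, -3): -2.

-2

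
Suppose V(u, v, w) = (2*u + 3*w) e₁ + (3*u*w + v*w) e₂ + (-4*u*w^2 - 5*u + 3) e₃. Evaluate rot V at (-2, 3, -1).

(3, 12, -3)

(∇×V)₁ = ∂V₃/∂v − ∂V₂/∂w = -3*u - v
(∇×V)₂ = ∂V₁/∂w − ∂V₃/∂u = 4*w^2 + 8
(∇×V)₃ = ∂V₂/∂u − ∂V₁/∂v = 3*w
∇×V = (-3*u - v, 4*w^2 + 8, 3*w)
At (-2, 3, -1): (3, 12, -3).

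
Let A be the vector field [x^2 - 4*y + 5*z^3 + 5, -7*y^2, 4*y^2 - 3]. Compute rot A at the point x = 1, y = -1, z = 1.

(-8, 15, 4)

(∇×A)₁ = ∂A₃/∂y − ∂A₂/∂z = 8*y
(∇×A)₂ = ∂A₁/∂z − ∂A₃/∂x = 15*z^2
(∇×A)₃ = ∂A₂/∂x − ∂A₁/∂y = 4
∇×A = (8*y, 15*z^2, 4)
At (1, -1, 1): (-8, 15, 4).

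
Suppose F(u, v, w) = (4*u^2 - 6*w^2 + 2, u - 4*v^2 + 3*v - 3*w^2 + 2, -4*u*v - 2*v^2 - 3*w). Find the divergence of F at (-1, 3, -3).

∂F₁/∂u = 8*u
∂F₂/∂v = -8*v + 3
∂F₃/∂w = -3
∇·F = 8*u - 8*v
At (-1, 3, -3): -32.

-32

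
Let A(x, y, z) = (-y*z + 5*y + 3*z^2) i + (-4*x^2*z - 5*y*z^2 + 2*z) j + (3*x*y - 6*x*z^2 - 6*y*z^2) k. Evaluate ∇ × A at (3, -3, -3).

(79, 48, 64)

(∇×A)₁ = ∂A₃/∂y − ∂A₂/∂z = 4*x^2 + 3*x + 10*y*z - 6*z^2 - 2
(∇×A)₂ = ∂A₁/∂z − ∂A₃/∂x = -4*y + 6*z^2 + 6*z
(∇×A)₃ = ∂A₂/∂x − ∂A₁/∂y = -8*x*z + z - 5
∇×A = (4*x^2 + 3*x + 10*y*z - 6*z^2 - 2, -4*y + 6*z^2 + 6*z, -8*x*z + z - 5)
At (3, -3, -3): (79, 48, 64).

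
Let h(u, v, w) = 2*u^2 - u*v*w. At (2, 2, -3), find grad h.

∂h/∂u = 4*u - v*w
∂h/∂v = -u*w
∂h/∂w = -u*v
∇h = (4*u - v*w, -u*w, -u*v)
At (2, 2, -3): (14, 6, -4).

(14, 6, -4)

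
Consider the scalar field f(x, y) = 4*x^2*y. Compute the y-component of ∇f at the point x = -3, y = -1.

36

(∇f)_2 = ∂f/∂y = 4*x^2
At (-3, -1): 36.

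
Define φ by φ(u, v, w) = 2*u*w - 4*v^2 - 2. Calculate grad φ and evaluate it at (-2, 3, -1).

(-2, -24, -4)

∂φ/∂u = 2*w
∂φ/∂v = -8*v
∂φ/∂w = 2*u
∇φ = (2*w, -8*v, 2*u)
At (-2, 3, -1): (-2, -24, -4).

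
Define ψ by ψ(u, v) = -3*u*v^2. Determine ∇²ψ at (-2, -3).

∂²ψ/∂u² = 0
∂²ψ/∂v² = -6*u
∇²ψ = -6*u
At (-2, -3): 12.

12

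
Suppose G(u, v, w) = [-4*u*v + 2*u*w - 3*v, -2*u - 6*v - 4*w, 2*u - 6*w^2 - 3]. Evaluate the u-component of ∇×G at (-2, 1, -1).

4

(∇×G)_1 = ∂G₃/∂v − ∂G₂/∂w
= 0 − (-4)
= 4
At (-2, 1, -1): 4.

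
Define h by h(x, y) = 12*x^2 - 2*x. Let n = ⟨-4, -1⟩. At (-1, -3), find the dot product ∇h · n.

∂h/∂x = 24*x - 2
∂h/∂y = 0
∇h at (-1, -3) = (-26, 0)
∇h · n = (-26)(-4) + (0)(-1) = 104

104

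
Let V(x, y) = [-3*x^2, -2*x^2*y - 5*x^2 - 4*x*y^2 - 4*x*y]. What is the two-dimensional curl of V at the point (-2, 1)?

20

∂V₂/∂x = -4*x*y - 10*x - 4*y^2 - 4*y
∂V₁/∂y = 0
Scalar curl = -4*x*y - 10*x - 4*y^2 - 4*y
At (-2, 1): 20.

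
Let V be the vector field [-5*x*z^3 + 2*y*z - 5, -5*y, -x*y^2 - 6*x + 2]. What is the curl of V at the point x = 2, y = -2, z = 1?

(∇×V)₁ = ∂V₃/∂y − ∂V₂/∂z = -2*x*y
(∇×V)₂ = ∂V₁/∂z − ∂V₃/∂x = -15*x*z^2 + y^2 + 2*y + 6
(∇×V)₃ = ∂V₂/∂x − ∂V₁/∂y = -2*z
∇×V = (-2*x*y, -15*x*z^2 + y^2 + 2*y + 6, -2*z)
At (2, -2, 1): (8, -24, -2).

(8, -24, -2)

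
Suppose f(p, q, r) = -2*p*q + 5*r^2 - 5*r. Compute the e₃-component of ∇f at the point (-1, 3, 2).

(∇f)_3 = ∂f/∂r = 10*r - 5
At (-1, 3, 2): 15.

15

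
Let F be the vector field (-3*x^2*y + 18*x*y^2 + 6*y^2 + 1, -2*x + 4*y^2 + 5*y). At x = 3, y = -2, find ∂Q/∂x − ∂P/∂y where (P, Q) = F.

265

∂F₂/∂x = -2
∂F₁/∂y = -3*x^2 + 36*x*y + 12*y
Scalar curl = 3*x^2 - 36*x*y - 12*y - 2
At (3, -2): 265.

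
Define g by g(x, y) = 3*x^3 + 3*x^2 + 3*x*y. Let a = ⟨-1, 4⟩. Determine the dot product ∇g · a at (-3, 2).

-105

∂g/∂x = 9*x^2 + 6*x + 3*y
∂g/∂y = 3*x
∇g at (-3, 2) = (69, -9)
∇g · a = (69)(-1) + (-9)(4) = -105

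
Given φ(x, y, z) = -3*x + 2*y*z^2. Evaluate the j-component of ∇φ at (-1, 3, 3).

(∇φ)_2 = ∂φ/∂y = 2*z^2
At (-1, 3, 3): 18.

18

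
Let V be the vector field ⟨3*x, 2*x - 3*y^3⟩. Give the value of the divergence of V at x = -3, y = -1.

-6

∂V₁/∂x = 3
∂V₂/∂y = -9*y^2
∇·V = -9*y^2 + 3
At (-3, -1): -6.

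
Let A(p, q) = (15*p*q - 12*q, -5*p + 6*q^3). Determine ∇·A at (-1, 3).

207

∂A₁/∂p = 15*q
∂A₂/∂q = 18*q^2
∇·A = 18*q^2 + 15*q
At (-1, 3): 207.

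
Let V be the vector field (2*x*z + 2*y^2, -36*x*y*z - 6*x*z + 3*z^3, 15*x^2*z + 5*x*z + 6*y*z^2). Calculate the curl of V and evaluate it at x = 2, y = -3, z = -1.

(∇×V)₁ = ∂V₃/∂y − ∂V₂/∂z = 36*x*y + 6*x - 3*z^2
(∇×V)₂ = ∂V₁/∂z − ∂V₃/∂x = -30*x*z + 2*x - 5*z
(∇×V)₃ = ∂V₂/∂x − ∂V₁/∂y = -36*y*z - 4*y - 6*z
∇×V = (36*x*y + 6*x - 3*z^2, -30*x*z + 2*x - 5*z, -36*y*z - 4*y - 6*z)
At (2, -3, -1): (-207, 69, -90).

(-207, 69, -90)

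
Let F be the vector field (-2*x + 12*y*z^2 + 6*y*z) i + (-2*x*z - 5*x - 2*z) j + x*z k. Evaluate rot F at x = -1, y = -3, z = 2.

(0, -164, -69)

(∇×F)₁ = ∂F₃/∂y − ∂F₂/∂z = 2*x + 2
(∇×F)₂ = ∂F₁/∂z − ∂F₃/∂x = 24*y*z + 6*y - z
(∇×F)₃ = ∂F₂/∂x − ∂F₁/∂y = -12*z^2 - 8*z - 5
∇×F = (2*x + 2, 24*y*z + 6*y - z, -12*z^2 - 8*z - 5)
At (-1, -3, 2): (0, -164, -69).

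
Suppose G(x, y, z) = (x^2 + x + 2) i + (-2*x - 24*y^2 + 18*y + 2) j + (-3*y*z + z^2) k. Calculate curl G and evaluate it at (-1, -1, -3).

(∇×G)₁ = ∂G₃/∂y − ∂G₂/∂z = -3*z
(∇×G)₂ = ∂G₁/∂z − ∂G₃/∂x = 0
(∇×G)₃ = ∂G₂/∂x − ∂G₁/∂y = -2
∇×G = (-3*z, 0, -2)
At (-1, -1, -3): (9, 0, -2).

(9, 0, -2)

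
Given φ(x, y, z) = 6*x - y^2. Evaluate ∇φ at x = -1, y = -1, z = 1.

∂φ/∂x = 6
∂φ/∂y = -2*y
∂φ/∂z = 0
∇φ = (6, -2*y, 0)
At (-1, -1, 1): (6, 2, 0).

(6, 2, 0)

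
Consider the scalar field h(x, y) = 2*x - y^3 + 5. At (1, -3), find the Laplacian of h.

∂²h/∂x² = 0
∂²h/∂y² = -6*y
∇²h = -6*y
At (1, -3): 18.

18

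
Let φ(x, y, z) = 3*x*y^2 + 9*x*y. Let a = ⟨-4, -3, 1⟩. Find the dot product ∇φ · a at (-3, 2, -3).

69

∂φ/∂x = 3*y^2 + 9*y
∂φ/∂y = 6*x*y + 9*x
∂φ/∂z = 0
∇φ at (-3, 2, -3) = (30, -63, 0)
∇φ · a = (30)(-4) + (-63)(-3) + (0)(1) = 69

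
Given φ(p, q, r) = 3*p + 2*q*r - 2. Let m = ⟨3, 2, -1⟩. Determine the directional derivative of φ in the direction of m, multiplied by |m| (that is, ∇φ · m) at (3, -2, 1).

17

∂φ/∂p = 3
∂φ/∂q = 2*r
∂φ/∂r = 2*q
∇φ at (3, -2, 1) = (3, 2, -4)
∇φ · m = (3)(3) + (2)(2) + (-4)(-1) = 17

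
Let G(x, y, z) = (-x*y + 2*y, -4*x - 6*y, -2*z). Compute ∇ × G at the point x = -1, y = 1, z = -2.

(∇×G)₁ = ∂G₃/∂y − ∂G₂/∂z = 0
(∇×G)₂ = ∂G₁/∂z − ∂G₃/∂x = 0
(∇×G)₃ = ∂G₂/∂x − ∂G₁/∂y = x - 6
∇×G = (0, 0, x - 6)
At (-1, 1, -2): (0, 0, -7).

(0, 0, -7)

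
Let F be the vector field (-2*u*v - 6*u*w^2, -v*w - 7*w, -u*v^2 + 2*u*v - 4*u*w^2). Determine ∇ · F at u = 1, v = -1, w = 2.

∂F₁/∂u = -2*v - 6*w^2
∂F₂/∂v = -w
∂F₃/∂w = -8*u*w
∇·F = -8*u*w - 2*v - 6*w^2 - w
At (1, -1, 2): -40.

-40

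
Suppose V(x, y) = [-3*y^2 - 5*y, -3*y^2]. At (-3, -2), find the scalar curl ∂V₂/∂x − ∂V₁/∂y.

∂V₂/∂x = 0
∂V₁/∂y = -6*y - 5
Scalar curl = 6*y + 5
At (-3, -2): -7.

-7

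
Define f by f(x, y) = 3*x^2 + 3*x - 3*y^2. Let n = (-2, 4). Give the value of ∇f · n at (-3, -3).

∂f/∂x = 6*x + 3
∂f/∂y = -6*y
∇f at (-3, -3) = (-15, 18)
∇f · n = (-15)(-2) + (18)(4) = 102

102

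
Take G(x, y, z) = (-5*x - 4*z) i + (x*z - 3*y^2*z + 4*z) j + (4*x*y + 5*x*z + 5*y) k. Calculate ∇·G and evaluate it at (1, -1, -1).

∂G₁/∂x = -5
∂G₂/∂y = -6*y*z
∂G₃/∂z = 5*x
∇·G = 5*x - 6*y*z - 5
At (1, -1, -1): -6.

-6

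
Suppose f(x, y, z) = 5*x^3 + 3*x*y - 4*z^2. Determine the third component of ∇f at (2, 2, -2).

16

(∇f)_3 = ∂f/∂z = -8*z
At (2, 2, -2): 16.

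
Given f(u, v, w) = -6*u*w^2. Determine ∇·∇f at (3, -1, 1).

-36

∂²f/∂u² = 0
∂²f/∂v² = 0
∂²f/∂w² = -12*u
∇²f = -12*u
At (3, -1, 1): -36.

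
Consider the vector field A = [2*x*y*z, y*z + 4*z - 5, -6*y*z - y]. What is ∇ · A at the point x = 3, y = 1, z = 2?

0

∂A₁/∂x = 2*y*z
∂A₂/∂y = z
∂A₃/∂z = -6*y
∇·A = 2*y*z - 6*y + z
At (3, 1, 2): 0.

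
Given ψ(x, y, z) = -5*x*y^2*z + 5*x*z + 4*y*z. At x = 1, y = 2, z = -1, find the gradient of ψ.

∂ψ/∂x = -5*y^2*z + 5*z
∂ψ/∂y = -10*x*y*z + 4*z
∂ψ/∂z = -5*x*y^2 + 5*x + 4*y
∇ψ = (-5*y^2*z + 5*z, -10*x*y*z + 4*z, -5*x*y^2 + 5*x + 4*y)
At (1, 2, -1): (15, 16, -7).

(15, 16, -7)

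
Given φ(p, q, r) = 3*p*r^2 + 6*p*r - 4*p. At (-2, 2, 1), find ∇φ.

(5, 0, -24)

∂φ/∂p = 3*r^2 + 6*r - 4
∂φ/∂q = 0
∂φ/∂r = 6*p*r + 6*p
∇φ = (3*r^2 + 6*r - 4, 0, 6*p*r + 6*p)
At (-2, 2, 1): (5, 0, -24).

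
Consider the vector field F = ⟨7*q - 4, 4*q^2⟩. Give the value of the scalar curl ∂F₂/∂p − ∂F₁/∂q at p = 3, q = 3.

-7

∂F₂/∂p = 0
∂F₁/∂q = 7
Scalar curl = -7
At (3, 3): -7.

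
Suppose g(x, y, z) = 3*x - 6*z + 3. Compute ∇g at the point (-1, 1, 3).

∂g/∂x = 3
∂g/∂y = 0
∂g/∂z = -6
∇g = (3, 0, -6)
At (-1, 1, 3): (3, 0, -6).

(3, 0, -6)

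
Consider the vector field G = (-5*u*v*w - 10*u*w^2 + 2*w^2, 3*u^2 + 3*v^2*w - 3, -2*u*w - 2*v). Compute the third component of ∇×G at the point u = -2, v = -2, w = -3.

(∇×G)_3 = ∂G₂/∂u − ∂G₁/∂v
= 6*u − (-5*u*w)
= 5*u*w + 6*u
At (-2, -2, -3): 18.

18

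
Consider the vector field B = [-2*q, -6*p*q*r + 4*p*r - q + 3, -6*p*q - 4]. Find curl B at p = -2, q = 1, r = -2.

(8, 6, 6)

(∇×B)₁ = ∂B₃/∂q − ∂B₂/∂r = 6*p*q - 10*p
(∇×B)₂ = ∂B₁/∂r − ∂B₃/∂p = 6*q
(∇×B)₃ = ∂B₂/∂p − ∂B₁/∂q = -6*q*r + 4*r + 2
∇×B = (6*p*q - 10*p, 6*q, -6*q*r + 4*r + 2)
At (-2, 1, -2): (8, 6, 6).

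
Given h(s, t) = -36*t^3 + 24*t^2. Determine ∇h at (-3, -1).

∂h/∂s = 0
∂h/∂t = -108*t^2 + 48*t
∇h = (0, -108*t^2 + 48*t)
At (-3, -1): (0, -156).

(0, -156)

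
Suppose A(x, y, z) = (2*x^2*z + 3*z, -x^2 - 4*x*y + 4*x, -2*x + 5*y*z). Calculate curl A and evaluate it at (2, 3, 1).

(5, 13, -12)

(∇×A)₁ = ∂A₃/∂y − ∂A₂/∂z = 5*z
(∇×A)₂ = ∂A₁/∂z − ∂A₃/∂x = 2*x^2 + 5
(∇×A)₃ = ∂A₂/∂x − ∂A₁/∂y = -2*x - 4*y + 4
∇×A = (5*z, 2*x^2 + 5, -2*x - 4*y + 4)
At (2, 3, 1): (5, 13, -12).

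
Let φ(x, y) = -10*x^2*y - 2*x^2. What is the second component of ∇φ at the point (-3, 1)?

-90

(∇φ)_2 = ∂φ/∂y = -10*x^2
At (-3, 1): -90.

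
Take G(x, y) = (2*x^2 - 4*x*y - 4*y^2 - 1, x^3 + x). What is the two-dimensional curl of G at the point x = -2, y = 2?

21

∂G₂/∂x = 3*x^2 + 1
∂G₁/∂y = -4*x - 8*y
Scalar curl = 3*x^2 + 4*x + 8*y + 1
At (-2, 2): 21.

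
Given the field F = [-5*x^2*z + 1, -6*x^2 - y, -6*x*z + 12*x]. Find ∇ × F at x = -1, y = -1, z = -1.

(∇×F)₁ = ∂F₃/∂y − ∂F₂/∂z = 0
(∇×F)₂ = ∂F₁/∂z − ∂F₃/∂x = -5*x^2 + 6*z - 12
(∇×F)₃ = ∂F₂/∂x − ∂F₁/∂y = -12*x
∇×F = (0, -5*x^2 + 6*z - 12, -12*x)
At (-1, -1, -1): (0, -23, 12).

(0, -23, 12)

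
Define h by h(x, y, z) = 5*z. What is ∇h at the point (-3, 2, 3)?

∂h/∂x = 0
∂h/∂y = 0
∂h/∂z = 5
∇h = (0, 0, 5)
At (-3, 2, 3): (0, 0, 5).

(0, 0, 5)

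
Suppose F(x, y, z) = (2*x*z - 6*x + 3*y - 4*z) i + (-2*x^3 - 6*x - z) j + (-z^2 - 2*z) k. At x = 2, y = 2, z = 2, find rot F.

(1, 0, -33)

(∇×F)₁ = ∂F₃/∂y − ∂F₂/∂z = 1
(∇×F)₂ = ∂F₁/∂z − ∂F₃/∂x = 2*x - 4
(∇×F)₃ = ∂F₂/∂x − ∂F₁/∂y = -6*x^2 - 9
∇×F = (1, 2*x - 4, -6*x^2 - 9)
At (2, 2, 2): (1, 0, -33).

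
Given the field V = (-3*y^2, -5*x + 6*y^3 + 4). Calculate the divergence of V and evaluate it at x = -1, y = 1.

∂V₁/∂x = 0
∂V₂/∂y = 18*y^2
∇·V = 18*y^2
At (-1, 1): 18.

18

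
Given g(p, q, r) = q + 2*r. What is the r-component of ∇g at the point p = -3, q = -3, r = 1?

2

(∇g)_3 = ∂g/∂r = 2
At (-3, -3, 1): 2.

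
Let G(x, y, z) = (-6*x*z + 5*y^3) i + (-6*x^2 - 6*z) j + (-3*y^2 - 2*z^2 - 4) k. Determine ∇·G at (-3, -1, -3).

∂G₁/∂x = -6*z
∂G₂/∂y = 0
∂G₃/∂z = -4*z
∇·G = -10*z
At (-3, -1, -3): 30.

30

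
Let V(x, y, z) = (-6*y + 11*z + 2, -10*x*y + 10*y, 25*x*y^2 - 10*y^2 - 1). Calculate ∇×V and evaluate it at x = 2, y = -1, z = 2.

(-80, -14, 16)

(∇×V)₁ = ∂V₃/∂y − ∂V₂/∂z = 50*x*y - 20*y
(∇×V)₂ = ∂V₁/∂z − ∂V₃/∂x = -25*y^2 + 11
(∇×V)₃ = ∂V₂/∂x − ∂V₁/∂y = -10*y + 6
∇×V = (50*x*y - 20*y, -25*y^2 + 11, -10*y + 6)
At (2, -1, 2): (-80, -14, 16).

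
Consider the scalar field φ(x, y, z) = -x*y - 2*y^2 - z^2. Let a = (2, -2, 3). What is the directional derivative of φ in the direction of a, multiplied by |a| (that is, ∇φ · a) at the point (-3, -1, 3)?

∂φ/∂x = -y
∂φ/∂y = -x - 4*y
∂φ/∂z = -2*z
∇φ at (-3, -1, 3) = (1, 7, -6)
∇φ · a = (1)(2) + (7)(-2) + (-6)(3) = -30

-30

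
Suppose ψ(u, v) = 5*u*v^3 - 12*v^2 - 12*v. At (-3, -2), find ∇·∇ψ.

∂²ψ/∂u² = 0
∂²ψ/∂v² = 6*(5*u*v - 4)
∇²ψ = 30*u*v - 24
At (-3, -2): 156.

156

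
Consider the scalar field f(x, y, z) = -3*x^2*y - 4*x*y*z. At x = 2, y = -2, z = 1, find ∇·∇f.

∂²f/∂x² = -6*y
∂²f/∂y² = 0
∂²f/∂z² = 0
∇²f = -6*y
At (2, -2, 1): 12.

12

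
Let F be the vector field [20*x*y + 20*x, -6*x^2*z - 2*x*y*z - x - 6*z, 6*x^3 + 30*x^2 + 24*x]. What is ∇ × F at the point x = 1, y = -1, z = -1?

(10, -102, -11)

(∇×F)₁ = ∂F₃/∂y − ∂F₂/∂z = 6*x^2 + 2*x*y + 6
(∇×F)₂ = ∂F₁/∂z − ∂F₃/∂x = -18*x^2 - 60*x - 24
(∇×F)₃ = ∂F₂/∂x − ∂F₁/∂y = -12*x*z - 20*x - 2*y*z - 1
∇×F = (6*x^2 + 2*x*y + 6, -18*x^2 - 60*x - 24, -12*x*z - 20*x - 2*y*z - 1)
At (1, -1, -1): (10, -102, -11).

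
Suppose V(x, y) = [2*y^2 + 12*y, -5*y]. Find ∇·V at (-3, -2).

-5

∂V₁/∂x = 0
∂V₂/∂y = -5
∇·V = -5
At (-3, -2): -5.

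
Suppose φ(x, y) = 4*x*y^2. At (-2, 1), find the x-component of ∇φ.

4

(∇φ)_1 = ∂φ/∂x = 4*y^2
At (-2, 1): 4.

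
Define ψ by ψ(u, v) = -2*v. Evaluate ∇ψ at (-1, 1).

(0, -2)

∂ψ/∂u = 0
∂ψ/∂v = -2
∇ψ = (0, -2)
At (-1, 1): (0, -2).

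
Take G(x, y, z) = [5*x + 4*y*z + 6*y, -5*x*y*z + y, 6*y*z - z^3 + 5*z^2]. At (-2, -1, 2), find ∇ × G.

(∇×G)₁ = ∂G₃/∂y − ∂G₂/∂z = 5*x*y + 6*z
(∇×G)₂ = ∂G₁/∂z − ∂G₃/∂x = 4*y
(∇×G)₃ = ∂G₂/∂x − ∂G₁/∂y = -5*y*z - 4*z - 6
∇×G = (5*x*y + 6*z, 4*y, -5*y*z - 4*z - 6)
At (-2, -1, 2): (22, -4, -4).

(22, -4, -4)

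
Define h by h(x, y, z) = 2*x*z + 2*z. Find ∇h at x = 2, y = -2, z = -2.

∂h/∂x = 2*z
∂h/∂y = 0
∂h/∂z = 2*x + 2
∇h = (2*z, 0, 2*x + 2)
At (2, -2, -2): (-4, 0, 6).

(-4, 0, 6)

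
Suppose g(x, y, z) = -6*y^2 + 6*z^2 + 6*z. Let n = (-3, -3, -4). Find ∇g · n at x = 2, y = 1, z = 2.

∂g/∂x = 0
∂g/∂y = -12*y
∂g/∂z = 12*z + 6
∇g at (2, 1, 2) = (0, -12, 30)
∇g · n = (0)(-3) + (-12)(-3) + (30)(-4) = -84

-84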